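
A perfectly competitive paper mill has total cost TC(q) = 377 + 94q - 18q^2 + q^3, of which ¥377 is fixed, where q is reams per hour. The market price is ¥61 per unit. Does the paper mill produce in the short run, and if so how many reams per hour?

Produce at q = 11

Strip out fixed cost: VC = 94q - 18q^2 + q^3. Then AVC = 94 - 18q + q^2 and MC = 94 - 36q + 3q^2.
AVC is minimized where dAVC/dq = -18 + 2q = 0, at q = 9; min AVC = 94 - 18·9 + 9^2 = ¥13.
P = ¥61 exceeds min AVC = ¥13, so the firm stays open.
Solving P = MC: 33 - 36q + 3q^2 = 0 ⇒ q = 1 or 11. On the upward-sloping branch, q* = 11.
Check: AVC at q = 11 is ¥17 ≤ P, so revenue covers variable cost.
Profit = P·q − TC = 61·11 − 564 = ¥107.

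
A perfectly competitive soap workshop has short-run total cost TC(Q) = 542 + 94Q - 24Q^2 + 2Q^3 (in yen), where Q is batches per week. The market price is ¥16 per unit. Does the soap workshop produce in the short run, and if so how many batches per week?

Variable cost is VC = 94Q - 24Q^2 + 2Q^3, so AVC = VC/Q = 94 - 24Q + 2Q^2 and MC = dTC/dQ = 94 - 48Q + 6Q^2.
AVC hits its minimum where MC = AVC, at Q = 6, giving min AVC = 94 - 24·6 + 2·6^2 = ¥22.
Since P = ¥16 < min AVC = ¥22, price fails to cover variable cost at any output.
Shutting down limits the loss to fixed cost, ¥542.

Shut down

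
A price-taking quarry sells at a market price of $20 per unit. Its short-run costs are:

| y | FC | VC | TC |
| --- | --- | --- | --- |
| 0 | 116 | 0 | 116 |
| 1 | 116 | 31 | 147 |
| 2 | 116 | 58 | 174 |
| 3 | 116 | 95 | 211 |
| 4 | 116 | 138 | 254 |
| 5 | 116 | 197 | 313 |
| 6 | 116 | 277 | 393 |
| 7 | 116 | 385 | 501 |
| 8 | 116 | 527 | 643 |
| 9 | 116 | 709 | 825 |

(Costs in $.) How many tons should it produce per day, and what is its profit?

Tabulate TR − TC: y=0: -116; y=1: -127; y=2: -134; y=3: -151; y=4: -174; y=5: -213; y=6: -273; y=7: -361; y=8: -483; y=9: -645.
Profit is highest at y = 0. Equivalently, the lowest AVC in the table is 58/2 ≈ $29 at y = 2, and P = $20 falls below it — price never covers variable cost, so the firm shuts down and loses only its fixed cost.

y = 0 (shut down); profit = -$116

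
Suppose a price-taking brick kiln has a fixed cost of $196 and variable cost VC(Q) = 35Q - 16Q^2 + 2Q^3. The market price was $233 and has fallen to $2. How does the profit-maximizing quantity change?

Output falls from 9 to 0 (the firm shuts down)

MC = 35 - 32Q + 6Q^2; the shutdown threshold is min AVC = $3 (at Q = 4).
At P = $233 ≥ min AVC, set P = MC on the rising branch: Q = 9.
At P = $2 < min AVC = $3, price no longer covers variable cost at any output, so the firm shuts down: Q = 0.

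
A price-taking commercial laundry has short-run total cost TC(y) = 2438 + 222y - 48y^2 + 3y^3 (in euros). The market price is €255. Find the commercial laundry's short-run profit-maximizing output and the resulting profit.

AVC = 222 - 48y + 3y^2 has its minimum €30 at y = 8; price €255 clears that bar, so the firm operates.
MC = 222 - 96y + 9y^2. Setting P = MC and taking the root on the rising branch gives y* = 11.
TR = 255·11 = 2805. TC = 2438 + 627 = 3065. Profit = 2805 − 3065 = -€260.
Shutting down would mean losing the fixed cost of €2438, so operating at a loss of €260 is better by €2178.

Profit = -€260 at y = 11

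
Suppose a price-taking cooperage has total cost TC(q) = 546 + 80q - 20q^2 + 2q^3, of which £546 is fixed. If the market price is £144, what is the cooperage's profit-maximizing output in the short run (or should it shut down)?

From TC, MC = TC'(q) = 80 - 40q + 6q^2 and AVC = VC/q = 80 - 20q + 2q^2.
AVC hits its minimum where MC = AVC, at q = 5, giving min AVC = 80 - 20·5 + 2·5^2 = £30.
Because £144 ≥ £30, revenue can cover variable cost; the firm operates.
Set P = MC: 144 = 80 - 40q + 6q^2 → -64 - 40q + 6q^2 = 0. The roots are q = -4/3 and q = 8; the profit-maximizing output is on the rising part of MC, so q* = 8.
Check: AVC at q = 8 is £48 ≤ P, so revenue covers variable cost.
Profit = P·q − TC = 144·8 − 930 = £222.

Produce at q = 8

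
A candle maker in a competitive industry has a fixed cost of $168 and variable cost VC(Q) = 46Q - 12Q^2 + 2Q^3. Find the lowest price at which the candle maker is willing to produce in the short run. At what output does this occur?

The firm shuts down when price falls below the minimum of average variable cost. AVC = VC/Q = 46 - 12Q + 2Q^2.
At the minimum of AVC, MC = AVC. MC = 46 - 24Q + 6Q^2; setting MC = AVC gives 4Q^2 - 12Q = 0, so Q = 3. min AVC = 28.
For P < $28 the firm produces nothing.

$28 per unit, at Q = 3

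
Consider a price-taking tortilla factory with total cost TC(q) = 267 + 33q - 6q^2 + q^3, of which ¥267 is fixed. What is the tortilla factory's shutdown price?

¥24 per unit

The shutdown price is the minimum of AVC. VC = 33q - 6q^2 + q^3, so AVC = 33 - 6q + q^2.
At the minimum of AVC, MC = AVC. MC = 33 - 12q + 3q^2; setting MC = AVC gives 2q^2 - 6q = 0, so q = 3. min AVC = 24.
For P < ¥24 the firm produces nothing.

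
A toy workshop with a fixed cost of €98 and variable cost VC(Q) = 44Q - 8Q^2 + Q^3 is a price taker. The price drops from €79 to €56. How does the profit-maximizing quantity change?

AVC = 44 - 8Q + Q^2, minimized at Q = 4 where min AVC = €28. MC = 44 - 16Q + 3Q^2.
At P = €79 ≥ min AVC, set P = MC on the rising branch: Q = 7.
At P = €56 ≥ min AVC, set P = MC: Q = 6. The firm stays open but cuts output.

Output falls from 7 to 6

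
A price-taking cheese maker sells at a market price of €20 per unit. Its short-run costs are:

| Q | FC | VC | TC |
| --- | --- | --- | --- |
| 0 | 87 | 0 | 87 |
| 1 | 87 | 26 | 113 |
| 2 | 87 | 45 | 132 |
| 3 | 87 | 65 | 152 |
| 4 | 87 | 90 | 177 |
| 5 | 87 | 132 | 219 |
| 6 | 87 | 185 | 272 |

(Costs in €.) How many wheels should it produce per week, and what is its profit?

Tabulate TR − TC: Q=0: -87; Q=1: -93; Q=2: -92; Q=3: -92; Q=4: -97; Q=5: -119; Q=6: -152.
Profit is highest at Q = 0. Equivalently, the lowest AVC in the table is 65/3 ≈ €21.67 at Q = 3, and P = €20 falls below it — price never covers variable cost, so the firm shuts down and loses only its fixed cost.

Q = 0 (shut down); profit = -€87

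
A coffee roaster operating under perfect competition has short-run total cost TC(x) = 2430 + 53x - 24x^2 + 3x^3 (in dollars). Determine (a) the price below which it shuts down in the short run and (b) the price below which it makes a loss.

Shutdown price = min AVC. AVC = 53 - 24x + 3x^2, with vertex at x = 4 and minimum $5.
ATC = 2430/x + 53 - 24x + 3x^2. Setting dATC/dx = −2430/x^2 − 24 + 6x = 0 gives x = 9 (since 6·9^3 − 24·9^2 = 2430).
min ATC = 2430/9 + 53 − 24·9 + 3·9^2 = $350. That is the break-even price.
For $5 ≤ P < $350 the firm produces at a loss; below $5 it shuts down.

Shutdown price = $5; break-even price = $350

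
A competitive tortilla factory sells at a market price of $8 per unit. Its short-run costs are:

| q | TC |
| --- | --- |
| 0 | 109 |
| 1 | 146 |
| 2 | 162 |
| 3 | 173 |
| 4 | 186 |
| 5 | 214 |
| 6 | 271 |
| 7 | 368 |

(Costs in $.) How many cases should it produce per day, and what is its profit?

Tabulate TR − TC: q=0: -109; q=1: -138; q=2: -146; q=3: -149; q=4: -154; q=5: -174; q=6: -223; q=7: -312.
Profit is highest at q = 0. Equivalently, the lowest AVC in the table is 77/4 ≈ $19.25 at q = 4, and P = $8 falls below it — price never covers variable cost, so the firm shuts down and loses only its fixed cost.

q = 0 (shut down); profit = -$109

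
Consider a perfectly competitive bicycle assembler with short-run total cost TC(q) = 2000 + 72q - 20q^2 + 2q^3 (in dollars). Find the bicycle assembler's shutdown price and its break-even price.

Shutdown price = $22; break-even price = $272

Shutdown price = min AVC. AVC = 72 - 20q + 2q^2, with vertex at q = 5 and minimum $22.
ATC = 2000/q + 72 - 20q + 2q^2. Setting dATC/dq = −2000/q^2 − 20 + 4q = 0 gives q = 10 (since 4·10^3 − 20·10^2 = 2000).
min ATC = 2000/10 + 72 − 20·10 + 2·10^2 = $272. That is the break-even price.
For $22 ≤ P < $272 the firm produces at a loss; below $22 it shuts down.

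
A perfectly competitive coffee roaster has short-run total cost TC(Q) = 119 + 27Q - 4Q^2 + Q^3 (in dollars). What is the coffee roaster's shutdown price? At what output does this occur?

$23 per unit, at Q = 2

The shutdown price is the minimum of AVC. VC = 27Q - 4Q^2 + Q^3, so AVC = 27 - 4Q + Q^2.
At the minimum of AVC, MC = AVC. MC = 27 - 8Q + 3Q^2; setting MC = AVC gives 2Q^2 - 4Q = 0, so Q = 2. min AVC = 23.
For P < $23 the firm produces nothing.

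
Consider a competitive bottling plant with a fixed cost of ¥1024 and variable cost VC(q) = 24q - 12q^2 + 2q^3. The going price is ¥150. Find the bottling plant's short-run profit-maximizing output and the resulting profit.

Profit = -¥240 at q = 7

AVC = 24 - 12q + 2q^2; min AVC = ¥6 at q = 3. Since P = ¥150 ≥ min AVC, the firm produces.
MC = 24 - 24q + 6q^2. Setting P = MC and taking the root on the rising branch gives q* = 7.
TR = 150·7 = 1050. TC = 1024 + 266 = 1290. Profit = 1050 − 1290 = -¥240.
Shutting down would mean losing the fixed cost of ¥1024, so operating at a loss of ¥240 is better by ¥784.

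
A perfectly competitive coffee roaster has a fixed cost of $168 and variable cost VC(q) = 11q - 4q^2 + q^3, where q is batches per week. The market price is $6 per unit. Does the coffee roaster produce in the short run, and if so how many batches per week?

Shut down

From TC, MC = TC'(q) = 11 - 8q + 3q^2 and AVC = VC/q = 11 - 4q + q^2.
The AVC parabola has its vertex at q = 4/2 = 2, where AVC = 11 - 4·2 + 2^2 = $7.
P = $6 lies below min AVC = $7; no output level covers variable cost.
The firm minimizes its loss by shutting down and losing only its fixed cost of $168.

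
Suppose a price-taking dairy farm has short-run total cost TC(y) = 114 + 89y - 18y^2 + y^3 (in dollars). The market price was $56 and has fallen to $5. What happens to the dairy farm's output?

Output falls from 11 to 0 (the firm shuts down)

MC = 89 - 36y + 3y^2; the shutdown threshold is min AVC = $8 (at y = 9).
At P = $56 ≥ min AVC, set P = MC on the rising branch: y = 11.
At P = $5 < min AVC = $8, price no longer covers variable cost at any output, so the firm shuts down: y = 0.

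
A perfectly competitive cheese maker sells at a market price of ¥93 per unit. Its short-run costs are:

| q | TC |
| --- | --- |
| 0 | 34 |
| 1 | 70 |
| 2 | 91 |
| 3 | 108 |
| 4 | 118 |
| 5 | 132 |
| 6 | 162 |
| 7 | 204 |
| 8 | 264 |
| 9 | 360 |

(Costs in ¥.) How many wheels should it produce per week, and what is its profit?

Tabulate TR − TC: q=0: -34; q=1: 23; q=2: 95; q=3: 171; q=4: 254; q=5: 333; q=6: 396; q=7: 447; q=8: 480; q=9: 477.
Profit is maximized at q = 8. AVC there is 230/8 = ¥28.75 ≤ P, so producing beats shutting down (which would give -¥34).

q = 8; profit = ¥480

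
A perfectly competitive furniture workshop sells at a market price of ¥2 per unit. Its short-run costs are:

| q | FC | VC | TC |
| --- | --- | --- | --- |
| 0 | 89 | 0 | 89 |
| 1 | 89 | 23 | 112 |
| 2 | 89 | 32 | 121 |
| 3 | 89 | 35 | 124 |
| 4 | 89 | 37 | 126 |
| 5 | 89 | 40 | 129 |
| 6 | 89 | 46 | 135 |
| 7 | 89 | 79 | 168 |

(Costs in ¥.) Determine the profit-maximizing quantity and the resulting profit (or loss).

q = 0 (shut down); profit = -¥89

Compute π = P·q − TC at each output: q=0: -89; q=1: -110; q=2: -117; q=3: -118; q=4: -118; q=5: -119; q=6: -123; q=7: -154.
Profit is highest at q = 0. Equivalently, the lowest AVC in the table is 46/6 ≈ ¥7.67 at q = 6, and P = ¥2 falls below it — price never covers variable cost, so the firm shuts down and loses only its fixed cost.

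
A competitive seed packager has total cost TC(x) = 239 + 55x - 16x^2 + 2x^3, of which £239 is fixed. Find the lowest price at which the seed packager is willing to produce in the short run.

The firm shuts down when price falls below the minimum of average variable cost. AVC = VC/x = 55 - 16x + 2x^2.
dAVC/dx = -16 + 4x = 0 gives x = 4. min AVC = 55 - 16·4 + 2·4^2 = 23.
For P < £23 the firm produces nothing.

£23 per unit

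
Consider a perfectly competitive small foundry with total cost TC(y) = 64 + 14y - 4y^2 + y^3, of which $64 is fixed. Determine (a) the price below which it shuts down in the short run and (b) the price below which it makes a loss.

Shutdown price = $10; break-even price = $30

AVC = 14 - 4y + y^2; minimized at y = 2, giving min AVC = $10. That is the shutdown price.
ATC = 64/y + 14 - 4y + y^2. Setting dATC/dy = −64/y^2 − 4 + 2y = 0 gives y = 4 (since 2·4^3 − 4·4^2 = 64).
min ATC = 64/4 + 14 − 4·4 + 4^2 = $30. That is the break-even price.
For $10 ≤ P < $30 the firm produces at a loss; below $10 it shuts down.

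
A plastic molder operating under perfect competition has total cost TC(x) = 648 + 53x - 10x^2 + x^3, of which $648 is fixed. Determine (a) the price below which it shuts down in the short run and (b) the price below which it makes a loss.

Shutdown price = $28; break-even price = $116

AVC = 53 - 10x + x^2; minimized at x = 5, giving min AVC = $28. That is the shutdown price.
ATC = 648/x + 53 - 10x + x^2. Setting dATC/dx = −648/x^2 − 10 + 2x = 0 gives x = 9 (since 2·9^3 − 10·9^2 = 648).
min ATC = 648/9 + 53 − 10·9 + 9^2 = $116. That is the break-even price.
Between these two prices the firm operates at a loss; above $116 it earns a profit.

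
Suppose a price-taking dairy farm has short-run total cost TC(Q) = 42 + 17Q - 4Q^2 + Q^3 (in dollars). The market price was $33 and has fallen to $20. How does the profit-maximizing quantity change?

AVC = 17 - 4Q + Q^2, minimized at Q = 2 where min AVC = $13. MC = 17 - 8Q + 3Q^2.
With P = $33 above the shutdown price, P = MC gives Q = 4.
At P = $20 ≥ min AVC, set P = MC: Q = 3. The firm stays open but cuts output.

Output falls from 4 to 3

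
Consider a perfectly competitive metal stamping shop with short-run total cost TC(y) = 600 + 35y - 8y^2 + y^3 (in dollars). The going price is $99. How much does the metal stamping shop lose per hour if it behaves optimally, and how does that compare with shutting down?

AVC = 35 - 8y + y^2 has its minimum $19 at y = 4; price $99 clears that bar, so the firm operates.
With MC = 35 - 16y + 3y^2, P = MC on the upward-sloping part at y* = 8.
TR = 99·8 = 792. TC = 600 + 280 = 880. Profit = 792 − 880 = -$88.
Shutting down would mean losing the fixed cost of $600, so operating at a loss of $88 is better by $512.

Profit = -$88 at y = 8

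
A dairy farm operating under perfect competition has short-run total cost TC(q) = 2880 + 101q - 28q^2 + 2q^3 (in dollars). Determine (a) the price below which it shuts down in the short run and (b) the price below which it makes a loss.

Shutdown price = min AVC. AVC = 101 - 28q + 2q^2, with vertex at q = 7 and minimum $3.
ATC = 2880/q + 101 - 28q + 2q^2. Setting dATC/dq = −2880/q^2 − 28 + 4q = 0 gives q = 12 (since 4·12^3 − 28·12^2 = 2880).
min ATC = 2880/12 + 101 − 28·12 + 2·12^2 = $293. That is the break-even price.
For $3 ≤ P < $293 the firm produces at a loss; below $3 it shuts down.

Shutdown price = $3; break-even price = $293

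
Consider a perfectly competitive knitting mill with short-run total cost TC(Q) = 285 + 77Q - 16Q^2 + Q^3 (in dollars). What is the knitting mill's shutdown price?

$13 per unit

The firm shuts down when price falls below the minimum of average variable cost. AVC = VC/Q = 77 - 16Q + Q^2.
At the minimum of AVC, MC = AVC. MC = 77 - 32Q + 3Q^2; setting MC = AVC gives 2Q^2 - 16Q = 0, so Q = 8. min AVC = 13.
So the shutdown price is $13.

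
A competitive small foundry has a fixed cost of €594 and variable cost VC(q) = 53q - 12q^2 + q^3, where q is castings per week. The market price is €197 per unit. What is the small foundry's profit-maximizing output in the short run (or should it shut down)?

Produce at q = 12

Strip out fixed cost: VC = 53q - 12q^2 + q^3. Then AVC = 53 - 12q + q^2 and MC = 53 - 24q + 3q^2.
The AVC parabola has its vertex at q = 12/2 = 6, where AVC = 53 - 12·6 + 6^2 = €17.
Since P = €197 ≥ min AVC = €17, price covers variable cost and the firm should produce.
Solving P = MC: -144 - 24q + 3q^2 = 0 ⇒ q = -4 or 12. On the upward-sloping branch, q* = 12.
Check: AVC at q = 12 is €53 ≤ P, so revenue covers variable cost.
Profit = P·q − TC = 197·12 − 1230 = €1134.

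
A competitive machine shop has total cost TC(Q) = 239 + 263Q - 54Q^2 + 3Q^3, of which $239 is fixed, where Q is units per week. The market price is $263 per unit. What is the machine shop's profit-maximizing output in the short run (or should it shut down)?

Produce at Q = 12

From TC, MC = TC'(Q) = 263 - 108Q + 9Q^2 and AVC = VC/Q = 263 - 54Q + 3Q^2.
The AVC parabola has its vertex at Q = 54/6 = 9, where AVC = 263 - 54·9 + 3·9^2 = $20.
Since P = $263 ≥ min AVC = $20, price covers variable cost and the firm should produce.
P = MC gives -108Q + 9Q^2 = 0, with roots 0 and 12. Take the larger (rising MC): Q* = 12.
Check: AVC at Q = 12 is $47 ≤ P, so revenue covers variable cost.
Profit = P·Q − TC = 263·12 − 803 = $2353.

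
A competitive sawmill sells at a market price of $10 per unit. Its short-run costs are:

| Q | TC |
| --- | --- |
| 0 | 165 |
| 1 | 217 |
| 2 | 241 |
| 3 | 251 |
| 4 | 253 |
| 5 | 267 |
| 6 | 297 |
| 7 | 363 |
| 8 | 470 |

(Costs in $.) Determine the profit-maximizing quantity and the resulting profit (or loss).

Q = 0 (shut down); profit = -$165

Compute π = P·Q − TC at each output: Q=0: -165; Q=1: -207; Q=2: -221; Q=3: -221; Q=4: -213; Q=5: -217; Q=6: -237; Q=7: -293; Q=8: -390.
Profit is highest at Q = 0. Equivalently, the lowest AVC in the table is 102/5 ≈ $20.40 at Q = 5, and P = $10 falls below it — price never covers variable cost, so the firm shuts down and loses only its fixed cost.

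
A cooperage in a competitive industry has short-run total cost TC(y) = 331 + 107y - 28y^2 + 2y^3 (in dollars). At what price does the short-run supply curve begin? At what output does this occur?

$9 per unit, at y = 7

The firm shuts down when price falls below the minimum of average variable cost. AVC = VC/y = 107 - 28y + 2y^2.
dAVC/dy = -28 + 4y = 0 gives y = 7. min AVC = 107 - 28·7 + 2·7^2 = 9.
For P < $9 the firm produces nothing.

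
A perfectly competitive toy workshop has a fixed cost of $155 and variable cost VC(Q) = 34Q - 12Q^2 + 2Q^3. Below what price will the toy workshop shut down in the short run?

$16 per unit

Short-run supply begins at min AVC. From VC = 34Q - 12Q^2 + 2Q^3, AVC = 34 - 12Q + 2Q^2.
At the minimum of AVC, MC = AVC. MC = 34 - 24Q + 6Q^2; setting MC = AVC gives 4Q^2 - 12Q = 0, so Q = 3. min AVC = 16.
The firm shuts down for any P below $16.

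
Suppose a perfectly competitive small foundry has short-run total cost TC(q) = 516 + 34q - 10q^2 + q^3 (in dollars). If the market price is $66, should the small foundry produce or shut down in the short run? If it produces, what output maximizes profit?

From TC, MC = TC'(q) = 34 - 20q + 3q^2 and AVC = VC/q = 34 - 10q + q^2.
AVC is minimized where dAVC/dq = -10 + 2q = 0, at q = 5; min AVC = 34 - 10·5 + 5^2 = $9.
Since P = $66 ≥ min AVC = $9, price covers variable cost and the firm should produce.
Set P = MC: 66 = 34 - 20q + 3q^2 → -32 - 20q + 3q^2 = 0. The roots are q = -4/3 and q = 8; the profit-maximizing output is on the rising part of MC, so q* = 8.
Check: AVC at q = 8 is $18 ≤ P, so revenue covers variable cost.
Profit = P·q − TC = 66·8 − 660 = -$132, a loss, but smaller than the $516 fixed cost the firm would lose by shutting down.

Produce at q = 8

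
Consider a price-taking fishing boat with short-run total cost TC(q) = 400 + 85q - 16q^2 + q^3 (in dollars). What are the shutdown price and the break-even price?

AVC = 85 - 16q + q^2; minimized at q = 8, giving min AVC = $21. That is the shutdown price.
ATC = 400/q + 85 - 16q + q^2. Setting dATC/dq = −400/q^2 − 16 + 2q = 0 gives q = 10 (since 2·10^3 − 16·10^2 = 400).
min ATC = 400/10 + 85 − 16·10 + 10^2 = $65. That is the break-even price.
For $21 ≤ P < $65 the firm produces at a loss; below $21 it shuts down.

Shutdown price = $21; break-even price = $65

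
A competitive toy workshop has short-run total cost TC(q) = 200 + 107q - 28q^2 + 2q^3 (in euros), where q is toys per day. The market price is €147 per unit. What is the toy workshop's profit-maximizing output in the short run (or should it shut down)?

Produce at q = 10

From TC, MC = TC'(q) = 107 - 56q + 6q^2 and AVC = VC/q = 107 - 28q + 2q^2.
AVC hits its minimum where MC = AVC, at q = 7, giving min AVC = 107 - 28·7 + 2·7^2 = €9.
P = €147 exceeds min AVC = €9, so the firm stays open.
Solving P = MC: -40 - 56q + 6q^2 = 0 ⇒ q = -2/3 or 10. On the upward-sloping branch, q* = 10.
Check: AVC at q = 10 is €27 ≤ P, so revenue covers variable cost.
Profit = P·q − TC = 147·10 − 470 = €1000.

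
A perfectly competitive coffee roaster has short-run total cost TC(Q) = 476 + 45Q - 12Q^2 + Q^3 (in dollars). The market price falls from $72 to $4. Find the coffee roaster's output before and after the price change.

MC = 45 - 24Q + 3Q^2; the shutdown threshold is min AVC = $9 (at Q = 6).
With P = $72 above the shutdown price, P = MC gives Q = 9.
At P = $4 < min AVC = $9, price no longer covers variable cost at any output, so the firm shuts down: Q = 0.

Output falls from 9 to 0 (the firm shuts down)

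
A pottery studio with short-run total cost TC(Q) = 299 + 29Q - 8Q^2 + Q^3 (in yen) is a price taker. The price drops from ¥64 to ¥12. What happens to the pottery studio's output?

Output falls from 7 to 0 (the firm shuts down)

AVC = 29 - 8Q + Q^2, minimized at Q = 4 where min AVC = ¥13. MC = 29 - 16Q + 3Q^2.
At P = ¥64 ≥ min AVC, set P = MC on the rising branch: Q = 7.
At P = ¥12 < min AVC = ¥13, price no longer covers variable cost at any output, so the firm shuts down: Q = 0.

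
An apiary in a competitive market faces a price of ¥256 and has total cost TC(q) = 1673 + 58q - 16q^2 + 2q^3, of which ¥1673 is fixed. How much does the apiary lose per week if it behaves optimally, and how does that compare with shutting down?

AVC = 58 - 16q + 2q^2; min AVC = ¥26 at q = 4. Since P = ¥256 ≥ min AVC, the firm produces.
With MC = 58 - 32q + 6q^2, P = MC on the upward-sloping part at q* = 9.
TR = 256·9 = 2304. TC = 1673 + 684 = 2357. Profit = 2304 − 2357 = -¥53.
That loss of ¥53 beats the ¥1673 the firm would lose by shutting down; producing recovers ¥1620 of fixed cost.

Profit = -¥53 at q = 9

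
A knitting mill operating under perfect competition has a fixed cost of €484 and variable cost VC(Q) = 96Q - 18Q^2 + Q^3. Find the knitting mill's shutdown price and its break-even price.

AVC = 96 - 18Q + Q^2; minimized at Q = 9, giving min AVC = €15. That is the shutdown price.
ATC = 484/Q + 96 - 18Q + Q^2. Setting dATC/dQ = −484/Q^2 − 18 + 2Q = 0 gives Q = 11 (since 2·11^3 − 18·11^2 = 484).
min ATC = 484/11 + 96 − 18·11 + 11^2 = €63. That is the break-even price.
For €15 ≤ P < €63 the firm produces at a loss; below €15 it shuts down.

Shutdown price = €15; break-even price = €63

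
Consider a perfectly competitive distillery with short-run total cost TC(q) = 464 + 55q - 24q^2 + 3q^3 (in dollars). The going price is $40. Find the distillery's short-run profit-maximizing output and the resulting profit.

Profit = -$314 at q = 5

AVC = 55 - 24q + 3q^2 has its minimum $7 at q = 4; price $40 clears that bar, so the firm operates.
MC = 55 - 48q + 9q^2. Setting P = MC and taking the root on the rising branch gives q* = 5.
TR = 40·5 = 200. TC = 464 + 50 = 514. Profit = 200 − 514 = -$314.
Shutting down would mean losing the fixed cost of $464, so operating at a loss of $314 is better by $150.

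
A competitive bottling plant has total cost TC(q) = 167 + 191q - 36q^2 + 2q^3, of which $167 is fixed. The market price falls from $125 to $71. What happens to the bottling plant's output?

MC = 191 - 72q + 6q^2; the shutdown threshold is min AVC = $29 (at q = 9).
With P = $125 above the shutdown price, P = MC gives q = 11.
At P = $71 ≥ min AVC, set P = MC: q = 10. The firm stays open but cuts output.

Output falls from 11 to 10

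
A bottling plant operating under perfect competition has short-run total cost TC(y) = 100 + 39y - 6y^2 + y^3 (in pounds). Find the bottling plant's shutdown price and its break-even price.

AVC = 39 - 6y + y^2; minimized at y = 3, giving min AVC = £30. That is the shutdown price.
ATC = 100/y + 39 - 6y + y^2. Setting dATC/dy = −100/y^2 − 6 + 2y = 0 gives y = 5 (since 2·5^3 − 6·5^2 = 100).
min ATC = 100/5 + 39 − 6·5 + 5^2 = £54. That is the break-even price.
Between these two prices the firm operates at a loss; above £54 it earns a profit.

Shutdown price = £30; break-even price = £54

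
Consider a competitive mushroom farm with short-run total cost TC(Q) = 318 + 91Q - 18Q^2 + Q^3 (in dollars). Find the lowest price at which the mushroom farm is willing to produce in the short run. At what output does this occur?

Short-run supply begins at min AVC. From VC = 91Q - 18Q^2 + Q^3, AVC = 91 - 18Q + Q^2.
At the minimum of AVC, MC = AVC. MC = 91 - 36Q + 3Q^2; setting MC = AVC gives 2Q^2 - 18Q = 0, so Q = 9. min AVC = 10.
So the shutdown price is $10.

$10 per unit, at Q = 9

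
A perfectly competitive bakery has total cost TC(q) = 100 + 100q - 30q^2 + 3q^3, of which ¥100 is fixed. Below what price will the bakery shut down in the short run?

¥25 per unit

The shutdown price is the minimum of AVC. VC = 100q - 30q^2 + 3q^3, so AVC = 100 - 30q + 3q^2.
At the minimum of AVC, MC = AVC. MC = 100 - 60q + 9q^2; setting MC = AVC gives 6q^2 - 30q = 0, so q = 5. min AVC = 25.
So the shutdown price is ¥25.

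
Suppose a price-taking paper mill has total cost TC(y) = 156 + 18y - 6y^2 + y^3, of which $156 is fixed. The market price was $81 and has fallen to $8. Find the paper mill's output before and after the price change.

MC = 18 - 12y + 3y^2; the shutdown threshold is min AVC = $9 (at y = 3).
With P = $81 above the shutdown price, P = MC gives y = 7.
At P = $8 < min AVC = $9, price no longer covers variable cost at any output, so the firm shuts down: y = 0.

Output falls from 7 to 0 (the firm shuts down)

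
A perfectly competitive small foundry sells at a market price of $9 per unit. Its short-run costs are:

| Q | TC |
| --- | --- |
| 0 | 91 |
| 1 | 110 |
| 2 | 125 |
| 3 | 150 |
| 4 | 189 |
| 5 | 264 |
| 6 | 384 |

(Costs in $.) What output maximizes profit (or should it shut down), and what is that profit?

Q = 0 (shut down); profit = -$91

Compute π = P·Q − TC at each output: Q=0: -91; Q=1: -101; Q=2: -107; Q=3: -123; Q=4: -153; Q=5: -219; Q=6: -330.
Profit is highest at Q = 0. Equivalently, the lowest AVC in the table is 34/2 ≈ $17 at Q = 2, and P = $9 falls below it — price never covers variable cost, so the firm shuts down and loses only its fixed cost.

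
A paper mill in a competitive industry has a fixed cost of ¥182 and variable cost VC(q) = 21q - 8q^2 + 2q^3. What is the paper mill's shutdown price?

The firm shuts down when price falls below the minimum of average variable cost. AVC = VC/q = 21 - 8q + 2q^2.
At the minimum of AVC, MC = AVC. MC = 21 - 16q + 6q^2; setting MC = AVC gives 4q^2 - 8q = 0, so q = 2. min AVC = 13.
So the shutdown price is ¥13.

¥13 per unit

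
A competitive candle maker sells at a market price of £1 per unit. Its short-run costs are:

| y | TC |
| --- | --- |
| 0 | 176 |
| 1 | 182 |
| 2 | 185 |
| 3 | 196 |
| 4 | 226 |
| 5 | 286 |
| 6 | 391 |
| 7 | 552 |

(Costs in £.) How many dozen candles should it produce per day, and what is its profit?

Profit at each row (π = 1y − TC): y=0: -176; y=1: -181; y=2: -183; y=3: -193; y=4: -222; y=5: -281; y=6: -385; y=7: -545.
Profit is highest at y = 0. Equivalently, the lowest AVC in the table is 9/2 ≈ £4.50 at y = 2, and P = £1 falls below it — price never covers variable cost, so the firm shuts down and loses only its fixed cost.

y = 0 (shut down); profit = -£176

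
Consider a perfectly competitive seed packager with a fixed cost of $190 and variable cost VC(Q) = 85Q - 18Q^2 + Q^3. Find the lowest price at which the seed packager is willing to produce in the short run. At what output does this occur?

Short-run supply begins at min AVC. From VC = 85Q - 18Q^2 + Q^3, AVC = 85 - 18Q + Q^2.
dAVC/dQ = -18 + 2Q = 0 gives Q = 9. min AVC = 85 - 18·9 + 9^2 = 4.
The firm shuts down for any P below $4.

$4 per unit, at Q = 9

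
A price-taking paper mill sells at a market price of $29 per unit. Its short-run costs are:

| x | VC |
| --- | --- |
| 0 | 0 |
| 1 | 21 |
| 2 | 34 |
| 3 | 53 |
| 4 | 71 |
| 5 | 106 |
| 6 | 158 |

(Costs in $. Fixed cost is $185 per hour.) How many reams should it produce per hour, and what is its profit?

x = 4; profit = -$140

Tabulate TR − TC: x=0: -185; x=1: -177; x=2: -161; x=3: -151; x=4: -140; x=5: -146; x=6: -169.
Profit is maximized at x = 4. AVC there is 71/4 = $17.75 ≤ P, so producing beats shutting down (which would give -$185).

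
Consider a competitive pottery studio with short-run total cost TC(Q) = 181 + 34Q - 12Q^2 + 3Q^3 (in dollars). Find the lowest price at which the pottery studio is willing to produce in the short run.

The firm shuts down when price falls below the minimum of average variable cost. AVC = VC/Q = 34 - 12Q + 3Q^2.
At the minimum of AVC, MC = AVC. MC = 34 - 24Q + 9Q^2; setting MC = AVC gives 6Q^2 - 12Q = 0, so Q = 2. min AVC = 22.
So the shutdown price is $22.

$22 per unit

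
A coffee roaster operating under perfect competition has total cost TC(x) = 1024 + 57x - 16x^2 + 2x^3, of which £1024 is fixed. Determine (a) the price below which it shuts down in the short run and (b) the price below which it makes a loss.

Shutdown price = £25; break-even price = £185

Shutdown price = min AVC. AVC = 57 - 16x + 2x^2, with vertex at x = 4 and minimum £25.
ATC = 1024/x + 57 - 16x + 2x^2. Setting dATC/dx = −1024/x^2 − 16 + 4x = 0 gives x = 8 (since 4·8^3 − 16·8^2 = 1024).
min ATC = 1024/8 + 57 − 16·8 + 2·8^2 = £185. That is the break-even price.
Between these two prices the firm operates at a loss; above £185 it earns a profit.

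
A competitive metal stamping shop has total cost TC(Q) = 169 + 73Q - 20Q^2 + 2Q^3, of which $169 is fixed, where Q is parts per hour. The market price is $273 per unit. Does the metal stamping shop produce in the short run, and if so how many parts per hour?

Strip out fixed cost: VC = 73Q - 20Q^2 + 2Q^3. Then AVC = 73 - 20Q + 2Q^2 and MC = 73 - 40Q + 6Q^2.
AVC hits its minimum where MC = AVC, at Q = 5, giving min AVC = 73 - 20·5 + 2·5^2 = $23.
P = $273 exceeds min AVC = $23, so the firm stays open.
Set P = MC: 273 = 73 - 40Q + 6Q^2 → -200 - 40Q + 6Q^2 = 0. The roots are Q = -10/3 and Q = 10; the profit-maximizing output is on the rising part of MC, so Q* = 10.
Check: AVC at Q = 10 is $73 ≤ P, so revenue covers variable cost.
Profit = P·Q − TC = 273·10 − 899 = $1831.

Produce at Q = 10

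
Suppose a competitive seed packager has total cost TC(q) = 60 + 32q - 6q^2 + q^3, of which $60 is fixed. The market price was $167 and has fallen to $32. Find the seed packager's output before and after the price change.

Output falls from 9 to 4

AVC = 32 - 6q + q^2, minimized at q = 3 where min AVC = $23. MC = 32 - 12q + 3q^2.
With P = $167 above the shutdown price, P = MC gives q = 9.
At P = $32 ≥ min AVC, set P = MC: q = 4. The firm stays open but cuts output.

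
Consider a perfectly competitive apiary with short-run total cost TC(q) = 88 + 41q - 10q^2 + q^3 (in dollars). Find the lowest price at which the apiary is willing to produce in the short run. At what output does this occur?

Short-run supply begins at min AVC. From VC = 41q - 10q^2 + q^3, AVC = 41 - 10q + q^2.
dAVC/dq = -10 + 2q = 0 gives q = 5. min AVC = 41 - 10·5 + 5^2 = 16.
For P < $16 the firm produces nothing.

$16 per unit, at q = 5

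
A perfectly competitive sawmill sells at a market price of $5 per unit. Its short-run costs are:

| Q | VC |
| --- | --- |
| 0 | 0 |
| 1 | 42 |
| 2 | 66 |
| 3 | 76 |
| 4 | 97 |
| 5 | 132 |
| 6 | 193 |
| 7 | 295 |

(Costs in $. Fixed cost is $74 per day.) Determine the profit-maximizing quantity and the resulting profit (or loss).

Q = 0 (shut down); profit = -$74

Tabulate TR − TC: Q=0: -74; Q=1: -111; Q=2: -130; Q=3: -135; Q=4: -151; Q=5: -181; Q=6: -237; Q=7: -334.
Profit is highest at Q = 0. Equivalently, the lowest AVC in the table is 97/4 ≈ $24.25 at Q = 4, and P = $5 falls below it — price never covers variable cost, so the firm shuts down and loses only its fixed cost.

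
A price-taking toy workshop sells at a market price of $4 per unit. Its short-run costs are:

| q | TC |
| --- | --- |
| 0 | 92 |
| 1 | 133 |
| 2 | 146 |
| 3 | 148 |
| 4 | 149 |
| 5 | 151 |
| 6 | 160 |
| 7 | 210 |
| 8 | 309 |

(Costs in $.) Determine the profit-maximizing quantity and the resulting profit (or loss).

q = 0 (shut down); profit = -$92

Tabulate TR − TC: q=0: -92; q=1: -129; q=2: -138; q=3: -136; q=4: -133; q=5: -131; q=6: -136; q=7: -182; q=8: -277.
Profit is highest at q = 0. Equivalently, the lowest AVC in the table is 68/6 ≈ $11.33 at q = 6, and P = $4 falls below it — price never covers variable cost, so the firm shuts down and loses only its fixed cost.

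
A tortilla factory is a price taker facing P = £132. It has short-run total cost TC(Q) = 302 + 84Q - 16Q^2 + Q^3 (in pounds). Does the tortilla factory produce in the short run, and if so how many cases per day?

Variable cost is VC = 84Q - 16Q^2 + Q^3, so AVC = VC/Q = 84 - 16Q + Q^2 and MC = dTC/dQ = 84 - 32Q + 3Q^2.
AVC is minimized where dAVC/dQ = -16 + 2Q = 0, at Q = 8; min AVC = 84 - 16·8 + 8^2 = £20.
Since P = £132 ≥ min AVC = £20, price covers variable cost and the firm should produce.
Solving P = MC: -48 - 32Q + 3Q^2 = 0 ⇒ Q = -4/3 or 12. On the upward-sloping branch, Q* = 12.
Check: AVC at Q = 12 is £36 ≤ P, so revenue covers variable cost.
Profit = P·Q − TC = 132·12 − 734 = £850.

Produce at Q = 12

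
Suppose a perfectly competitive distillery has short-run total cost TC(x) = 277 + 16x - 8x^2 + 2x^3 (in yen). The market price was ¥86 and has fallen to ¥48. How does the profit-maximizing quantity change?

MC = 16 - 16x + 6x^2; the shutdown threshold is min AVC = ¥8 (at x = 2).
With P = ¥86 above the shutdown price, P = MC gives x = 5.
At P = ¥48 ≥ min AVC, set P = MC: x = 4. The firm stays open but cuts output.

Output falls from 5 to 4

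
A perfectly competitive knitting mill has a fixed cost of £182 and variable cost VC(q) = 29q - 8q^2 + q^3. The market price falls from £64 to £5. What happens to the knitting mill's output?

MC = 29 - 16q + 3q^2; the shutdown threshold is min AVC = £13 (at q = 4).
At P = £64 ≥ min AVC, set P = MC on the rising branch: q = 7.
At P = £5 < min AVC = £13, price no longer covers variable cost at any output, so the firm shuts down: q = 0.

Output falls from 7 to 0 (the firm shuts down)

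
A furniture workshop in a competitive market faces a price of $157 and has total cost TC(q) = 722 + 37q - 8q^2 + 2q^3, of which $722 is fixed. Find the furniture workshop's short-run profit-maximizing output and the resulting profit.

Profit = -$146 at q = 6

AVC = 37 - 8q + 2q^2; min AVC = $29 at q = 2. Since P = $157 ≥ min AVC, the firm produces.
MC = 37 - 16q + 6q^2. Setting P = MC and taking the root on the rising branch gives q* = 6.
TR = 157·6 = 942. TC = 722 + 366 = 1088. Profit = 942 − 1088 = -$146.
That loss of $146 beats the $722 the firm would lose by shutting down; producing recovers $576 of fixed cost.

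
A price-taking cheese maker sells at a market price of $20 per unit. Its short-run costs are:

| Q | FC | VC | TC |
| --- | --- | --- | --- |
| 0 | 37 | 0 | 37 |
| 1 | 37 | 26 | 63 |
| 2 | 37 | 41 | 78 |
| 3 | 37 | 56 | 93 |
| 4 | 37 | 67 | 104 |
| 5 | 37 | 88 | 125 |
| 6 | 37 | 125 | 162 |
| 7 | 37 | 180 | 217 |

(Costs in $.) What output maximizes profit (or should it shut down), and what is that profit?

Compute π = P·Q − TC at each output: Q=0: -37; Q=1: -43; Q=2: -38; Q=3: -33; Q=4: -24; Q=5: -25; Q=6: -42; Q=7: -77.
Profit is maximized at Q = 4. AVC there is 67/4 = $16.75 ≤ P, so producing beats shutting down (which would give -$37).

Q = 4; profit = -$24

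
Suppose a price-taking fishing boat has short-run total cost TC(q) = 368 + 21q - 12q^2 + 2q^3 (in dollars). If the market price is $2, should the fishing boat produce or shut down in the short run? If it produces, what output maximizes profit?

Shut down

Strip out fixed cost: VC = 21q - 12q^2 + 2q^3. Then AVC = 21 - 12q + 2q^2 and MC = 21 - 24q + 6q^2.
The AVC parabola has its vertex at q = 12/4 = 3, where AVC = 21 - 12·3 + 2·3^2 = $3.
P = $2 lies below min AVC = $3; no output level covers variable cost.
Best response: produce nothing and absorb the $368 fixed cost.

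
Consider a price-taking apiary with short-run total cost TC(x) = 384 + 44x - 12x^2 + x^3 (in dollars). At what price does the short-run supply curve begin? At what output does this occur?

$8 per unit, at x = 6

Short-run supply begins at min AVC. From VC = 44x - 12x^2 + x^3, AVC = 44 - 12x + x^2.
dAVC/dx = -12 + 2x = 0 gives x = 6. min AVC = 44 - 12·6 + 6^2 = 8.
For P < $8 the firm produces nothing.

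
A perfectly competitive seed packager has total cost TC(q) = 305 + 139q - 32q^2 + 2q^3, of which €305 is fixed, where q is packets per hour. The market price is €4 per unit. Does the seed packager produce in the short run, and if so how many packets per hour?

Variable cost is VC = 139q - 32q^2 + 2q^3, so AVC = VC/q = 139 - 32q + 2q^2 and MC = dTC/dq = 139 - 64q + 6q^2.
AVC is minimized where dAVC/dq = -32 + 4q = 0, at q = 8; min AVC = 139 - 32·8 + 2·8^2 = €11.
P = €4 lies below min AVC = €11; no output level covers variable cost.
Best response: produce nothing and absorb the €305 fixed cost.

Shut down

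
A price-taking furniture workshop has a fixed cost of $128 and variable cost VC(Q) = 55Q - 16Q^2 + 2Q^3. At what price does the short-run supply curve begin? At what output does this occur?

$23 per unit, at Q = 4

The firm shuts down when price falls below the minimum of average variable cost. AVC = VC/Q = 55 - 16Q + 2Q^2.
dAVC/dQ = -16 + 4Q = 0 gives Q = 4. min AVC = 55 - 16·4 + 2·4^2 = 23.
So the shutdown price is $23.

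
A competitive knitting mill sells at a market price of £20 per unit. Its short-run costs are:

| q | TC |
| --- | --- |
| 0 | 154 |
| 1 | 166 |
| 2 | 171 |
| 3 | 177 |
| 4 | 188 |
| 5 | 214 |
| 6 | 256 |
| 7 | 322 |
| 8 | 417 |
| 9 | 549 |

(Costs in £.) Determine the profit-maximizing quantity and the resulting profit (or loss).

Profit at each row (π = 20q − TC): q=0: -154; q=1: -146; q=2: -131; q=3: -117; q=4: -108; q=5: -114; q=6: -136; q=7: -182; q=8: -257; q=9: -369.
Profit is maximized at q = 4. AVC there is 34/4 = £8.50 ≤ P, so producing beats shutting down (which would give -£154).

q = 4; profit = -£108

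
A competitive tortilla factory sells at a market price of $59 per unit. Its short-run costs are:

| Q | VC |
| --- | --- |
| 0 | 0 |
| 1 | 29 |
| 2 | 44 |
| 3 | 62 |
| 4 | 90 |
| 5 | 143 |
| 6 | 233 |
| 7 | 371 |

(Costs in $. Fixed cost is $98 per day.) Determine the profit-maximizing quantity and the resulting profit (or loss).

Tabulate TR − TC: Q=0: -98; Q=1: -68; Q=2: -24; Q=3: 17; Q=4: 48; Q=5: 54; Q=6: 23; Q=7: -56.
Profit is maximized at Q = 5. AVC there is 143/5 = $28.60 ≤ P, so producing beats shutting down (which would give -$98).

Q = 5; profit = $54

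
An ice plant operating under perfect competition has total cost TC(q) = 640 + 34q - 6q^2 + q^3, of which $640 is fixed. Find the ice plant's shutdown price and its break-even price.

Shutdown price = $25; break-even price = $130

Shutdown price = min AVC. AVC = 34 - 6q + q^2, with vertex at q = 3 and minimum $25.
ATC = 640/q + 34 - 6q + q^2. Setting dATC/dq = −640/q^2 − 6 + 2q = 0 gives q = 8 (since 2·8^3 − 6·8^2 = 640).
min ATC = 640/8 + 34 − 6·8 + 8^2 = $130. That is the break-even price.
Between these two prices the firm operates at a loss; above $130 it earns a profit.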